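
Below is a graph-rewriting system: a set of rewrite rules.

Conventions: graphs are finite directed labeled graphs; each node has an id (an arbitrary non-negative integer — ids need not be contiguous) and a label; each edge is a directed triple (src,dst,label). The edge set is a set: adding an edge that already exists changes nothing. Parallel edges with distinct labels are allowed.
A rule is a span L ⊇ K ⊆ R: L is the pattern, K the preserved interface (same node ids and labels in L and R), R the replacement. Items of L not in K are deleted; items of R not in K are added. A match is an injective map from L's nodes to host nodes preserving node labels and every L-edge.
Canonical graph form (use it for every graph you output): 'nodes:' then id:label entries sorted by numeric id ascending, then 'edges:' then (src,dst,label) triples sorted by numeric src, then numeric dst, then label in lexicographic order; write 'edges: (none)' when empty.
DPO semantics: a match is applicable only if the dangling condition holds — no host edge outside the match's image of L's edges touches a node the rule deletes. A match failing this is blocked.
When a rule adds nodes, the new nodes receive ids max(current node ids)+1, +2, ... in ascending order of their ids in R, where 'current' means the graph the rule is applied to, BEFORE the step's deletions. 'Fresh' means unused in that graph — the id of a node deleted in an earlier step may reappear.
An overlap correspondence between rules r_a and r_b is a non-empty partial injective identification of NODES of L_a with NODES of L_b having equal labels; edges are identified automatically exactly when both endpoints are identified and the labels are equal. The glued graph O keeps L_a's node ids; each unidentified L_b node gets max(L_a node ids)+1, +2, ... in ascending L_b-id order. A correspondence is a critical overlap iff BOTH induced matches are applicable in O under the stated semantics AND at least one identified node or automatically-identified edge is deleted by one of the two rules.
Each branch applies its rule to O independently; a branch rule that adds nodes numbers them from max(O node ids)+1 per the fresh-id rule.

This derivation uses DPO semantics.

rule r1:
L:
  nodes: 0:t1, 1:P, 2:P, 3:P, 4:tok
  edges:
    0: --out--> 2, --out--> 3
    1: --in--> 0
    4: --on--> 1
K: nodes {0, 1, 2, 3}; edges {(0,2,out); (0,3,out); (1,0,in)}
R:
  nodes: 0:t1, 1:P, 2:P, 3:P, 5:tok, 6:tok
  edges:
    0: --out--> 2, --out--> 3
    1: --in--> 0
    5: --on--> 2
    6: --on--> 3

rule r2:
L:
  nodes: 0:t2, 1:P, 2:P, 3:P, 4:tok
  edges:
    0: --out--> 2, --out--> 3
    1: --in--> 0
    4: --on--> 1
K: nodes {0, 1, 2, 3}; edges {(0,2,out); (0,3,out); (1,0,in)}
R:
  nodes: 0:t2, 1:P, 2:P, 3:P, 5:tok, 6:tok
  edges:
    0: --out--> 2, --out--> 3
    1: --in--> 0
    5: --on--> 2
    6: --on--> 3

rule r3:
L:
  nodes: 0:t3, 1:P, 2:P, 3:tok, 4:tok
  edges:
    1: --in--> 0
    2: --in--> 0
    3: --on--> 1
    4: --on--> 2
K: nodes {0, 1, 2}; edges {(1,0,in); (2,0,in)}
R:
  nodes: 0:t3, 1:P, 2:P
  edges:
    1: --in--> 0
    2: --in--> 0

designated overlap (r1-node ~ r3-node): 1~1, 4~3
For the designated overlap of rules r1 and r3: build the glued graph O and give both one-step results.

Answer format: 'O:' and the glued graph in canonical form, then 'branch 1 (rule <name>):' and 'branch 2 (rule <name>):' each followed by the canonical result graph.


O:
nodes: 0:t1, 1:P, 2:P, 3:P, 4:tok, 5:t3, 6:P, 7:tok
edges: (0,2,out); (0,3,out); (1,0,in); (1,5,in); (4,1,on); (6,5,in); (7,6,on)
branch 1 (rule r1):
nodes: 0:t1, 1:P, 2:P, 3:P, 5:t3, 6:P, 7:tok, 8:tok, 9:tok
edges: (0,2,out); (0,3,out); (1,0,in); (1,5,in); (6,5,in); (7,6,on); (8,2,on); (9,3,on)
branch 2 (rule r3):
nodes: 0:t1, 1:P, 2:P, 3:P, 5:t3, 6:P
edges: (0,2,out); (0,3,out); (1,0,in); (1,5,in); (6,5,in)


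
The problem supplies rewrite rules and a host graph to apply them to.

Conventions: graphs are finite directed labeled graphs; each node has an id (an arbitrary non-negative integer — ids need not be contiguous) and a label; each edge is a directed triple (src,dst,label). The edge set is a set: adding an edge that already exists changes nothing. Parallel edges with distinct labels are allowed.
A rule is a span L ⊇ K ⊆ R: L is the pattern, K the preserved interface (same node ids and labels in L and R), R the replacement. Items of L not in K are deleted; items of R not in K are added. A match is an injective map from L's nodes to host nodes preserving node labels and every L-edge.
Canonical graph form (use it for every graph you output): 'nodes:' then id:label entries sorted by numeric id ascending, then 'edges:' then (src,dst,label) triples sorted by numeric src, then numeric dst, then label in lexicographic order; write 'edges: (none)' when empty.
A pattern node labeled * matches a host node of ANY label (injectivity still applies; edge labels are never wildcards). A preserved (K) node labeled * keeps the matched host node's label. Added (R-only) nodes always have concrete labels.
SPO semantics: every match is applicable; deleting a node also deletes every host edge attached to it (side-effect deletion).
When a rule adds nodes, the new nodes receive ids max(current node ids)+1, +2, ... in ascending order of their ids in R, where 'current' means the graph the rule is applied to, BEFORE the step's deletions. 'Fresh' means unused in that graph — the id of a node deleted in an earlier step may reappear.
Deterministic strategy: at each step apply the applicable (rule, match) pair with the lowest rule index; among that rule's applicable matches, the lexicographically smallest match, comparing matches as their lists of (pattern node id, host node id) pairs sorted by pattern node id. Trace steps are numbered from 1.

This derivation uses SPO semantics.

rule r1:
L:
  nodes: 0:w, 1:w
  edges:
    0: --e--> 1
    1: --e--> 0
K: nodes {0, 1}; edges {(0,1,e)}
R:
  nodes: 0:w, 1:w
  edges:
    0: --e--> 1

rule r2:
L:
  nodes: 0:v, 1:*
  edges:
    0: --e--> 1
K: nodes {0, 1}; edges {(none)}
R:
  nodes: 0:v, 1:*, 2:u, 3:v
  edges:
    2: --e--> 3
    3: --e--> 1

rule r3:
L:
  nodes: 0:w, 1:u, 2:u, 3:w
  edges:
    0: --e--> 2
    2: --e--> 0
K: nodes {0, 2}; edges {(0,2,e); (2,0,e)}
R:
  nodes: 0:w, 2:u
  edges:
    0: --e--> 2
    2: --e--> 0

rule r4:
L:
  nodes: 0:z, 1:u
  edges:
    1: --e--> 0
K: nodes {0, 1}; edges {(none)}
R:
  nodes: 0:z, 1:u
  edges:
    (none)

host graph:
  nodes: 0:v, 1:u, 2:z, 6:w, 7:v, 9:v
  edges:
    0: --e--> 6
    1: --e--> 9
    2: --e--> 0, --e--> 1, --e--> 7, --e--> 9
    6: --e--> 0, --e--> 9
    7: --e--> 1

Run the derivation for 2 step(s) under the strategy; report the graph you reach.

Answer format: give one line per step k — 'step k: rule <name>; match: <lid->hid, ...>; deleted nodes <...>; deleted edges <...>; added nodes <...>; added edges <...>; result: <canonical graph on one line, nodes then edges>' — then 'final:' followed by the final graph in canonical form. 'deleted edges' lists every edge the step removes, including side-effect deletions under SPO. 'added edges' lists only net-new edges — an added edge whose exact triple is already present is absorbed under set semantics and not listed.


step 1: rule r2; match: 0->0, 1->6; deleted nodes (none); deleted edges (0,6,e); added nodes 10, 11; added edges (10,11,e); (11,6,e); result: nodes: 0:v, 1:u, 2:z, 6:w, 7:v, 9:v, 10:u, 11:v edges: (1,9,e); (2,0,e); (2,1,e); (2,7,e); (2,9,e); (6,0,e); (6,9,e); (7,1,e); (10,11,e); (11,6,e)
step 2: rule r2; match: 0->7, 1->1; deleted nodes (none); deleted edges (7,1,e); added nodes 12, 13; added edges (12,13,e); (13,1,e); result: nodes: 0:v, 1:u, 2:z, 6:w, 7:v, 9:v, 10:u, 11:v, 12:u, 13:v edges: (1,9,e); (2,0,e); (2,1,e); (2,7,e); (2,9,e); (6,0,e); (6,9,e); (10,11,e); (11,6,e); (12,13,e); (13,1,e)
final:
nodes: 0:v, 1:u, 2:z, 6:w, 7:v, 9:v, 10:u, 11:v, 12:u, 13:v
edges: (1,9,e); (2,0,e); (2,1,e); (2,7,e); (2,9,e); (6,0,e); (6,9,e); (10,11,e); (11,6,e); (12,13,e); (13,1,e)


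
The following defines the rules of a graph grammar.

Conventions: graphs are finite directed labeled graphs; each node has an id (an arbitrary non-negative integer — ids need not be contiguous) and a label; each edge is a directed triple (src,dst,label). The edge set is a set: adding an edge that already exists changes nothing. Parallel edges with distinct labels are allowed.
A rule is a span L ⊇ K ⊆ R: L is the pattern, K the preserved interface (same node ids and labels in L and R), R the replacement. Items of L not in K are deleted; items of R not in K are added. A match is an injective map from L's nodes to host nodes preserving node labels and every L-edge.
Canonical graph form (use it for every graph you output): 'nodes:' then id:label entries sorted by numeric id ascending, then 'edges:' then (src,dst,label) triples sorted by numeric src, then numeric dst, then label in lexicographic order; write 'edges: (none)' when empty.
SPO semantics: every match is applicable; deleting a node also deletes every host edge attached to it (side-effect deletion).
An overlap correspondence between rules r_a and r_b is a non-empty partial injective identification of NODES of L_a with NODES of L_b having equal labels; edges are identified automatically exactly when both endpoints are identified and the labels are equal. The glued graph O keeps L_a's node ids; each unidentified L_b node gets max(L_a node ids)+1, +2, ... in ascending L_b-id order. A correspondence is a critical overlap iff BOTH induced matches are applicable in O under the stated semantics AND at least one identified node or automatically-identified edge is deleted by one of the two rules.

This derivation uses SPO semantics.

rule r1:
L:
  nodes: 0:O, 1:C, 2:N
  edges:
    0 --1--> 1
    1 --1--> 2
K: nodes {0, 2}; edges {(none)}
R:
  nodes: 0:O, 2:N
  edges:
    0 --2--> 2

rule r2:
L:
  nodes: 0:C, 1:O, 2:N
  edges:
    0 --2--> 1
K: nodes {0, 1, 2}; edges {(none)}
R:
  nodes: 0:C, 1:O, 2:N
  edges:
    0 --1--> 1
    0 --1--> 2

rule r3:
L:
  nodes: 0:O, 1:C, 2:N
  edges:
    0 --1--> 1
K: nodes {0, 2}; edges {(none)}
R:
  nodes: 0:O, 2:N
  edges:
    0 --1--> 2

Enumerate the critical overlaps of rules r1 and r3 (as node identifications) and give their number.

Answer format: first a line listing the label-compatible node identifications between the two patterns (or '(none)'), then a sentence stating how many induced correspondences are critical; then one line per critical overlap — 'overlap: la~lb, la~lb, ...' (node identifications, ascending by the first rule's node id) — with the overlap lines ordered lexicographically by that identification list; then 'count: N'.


label-compatible node identifications between L(r1) and L(r3): 0~0, 1~1, 2~2
4 of the induced correspondences are critical overlaps of r1 and r3.
overlap: 0~0, 1~1
overlap: 0~0, 1~1, 2~2
overlap: 1~1
overlap: 1~1, 2~2
count: 4


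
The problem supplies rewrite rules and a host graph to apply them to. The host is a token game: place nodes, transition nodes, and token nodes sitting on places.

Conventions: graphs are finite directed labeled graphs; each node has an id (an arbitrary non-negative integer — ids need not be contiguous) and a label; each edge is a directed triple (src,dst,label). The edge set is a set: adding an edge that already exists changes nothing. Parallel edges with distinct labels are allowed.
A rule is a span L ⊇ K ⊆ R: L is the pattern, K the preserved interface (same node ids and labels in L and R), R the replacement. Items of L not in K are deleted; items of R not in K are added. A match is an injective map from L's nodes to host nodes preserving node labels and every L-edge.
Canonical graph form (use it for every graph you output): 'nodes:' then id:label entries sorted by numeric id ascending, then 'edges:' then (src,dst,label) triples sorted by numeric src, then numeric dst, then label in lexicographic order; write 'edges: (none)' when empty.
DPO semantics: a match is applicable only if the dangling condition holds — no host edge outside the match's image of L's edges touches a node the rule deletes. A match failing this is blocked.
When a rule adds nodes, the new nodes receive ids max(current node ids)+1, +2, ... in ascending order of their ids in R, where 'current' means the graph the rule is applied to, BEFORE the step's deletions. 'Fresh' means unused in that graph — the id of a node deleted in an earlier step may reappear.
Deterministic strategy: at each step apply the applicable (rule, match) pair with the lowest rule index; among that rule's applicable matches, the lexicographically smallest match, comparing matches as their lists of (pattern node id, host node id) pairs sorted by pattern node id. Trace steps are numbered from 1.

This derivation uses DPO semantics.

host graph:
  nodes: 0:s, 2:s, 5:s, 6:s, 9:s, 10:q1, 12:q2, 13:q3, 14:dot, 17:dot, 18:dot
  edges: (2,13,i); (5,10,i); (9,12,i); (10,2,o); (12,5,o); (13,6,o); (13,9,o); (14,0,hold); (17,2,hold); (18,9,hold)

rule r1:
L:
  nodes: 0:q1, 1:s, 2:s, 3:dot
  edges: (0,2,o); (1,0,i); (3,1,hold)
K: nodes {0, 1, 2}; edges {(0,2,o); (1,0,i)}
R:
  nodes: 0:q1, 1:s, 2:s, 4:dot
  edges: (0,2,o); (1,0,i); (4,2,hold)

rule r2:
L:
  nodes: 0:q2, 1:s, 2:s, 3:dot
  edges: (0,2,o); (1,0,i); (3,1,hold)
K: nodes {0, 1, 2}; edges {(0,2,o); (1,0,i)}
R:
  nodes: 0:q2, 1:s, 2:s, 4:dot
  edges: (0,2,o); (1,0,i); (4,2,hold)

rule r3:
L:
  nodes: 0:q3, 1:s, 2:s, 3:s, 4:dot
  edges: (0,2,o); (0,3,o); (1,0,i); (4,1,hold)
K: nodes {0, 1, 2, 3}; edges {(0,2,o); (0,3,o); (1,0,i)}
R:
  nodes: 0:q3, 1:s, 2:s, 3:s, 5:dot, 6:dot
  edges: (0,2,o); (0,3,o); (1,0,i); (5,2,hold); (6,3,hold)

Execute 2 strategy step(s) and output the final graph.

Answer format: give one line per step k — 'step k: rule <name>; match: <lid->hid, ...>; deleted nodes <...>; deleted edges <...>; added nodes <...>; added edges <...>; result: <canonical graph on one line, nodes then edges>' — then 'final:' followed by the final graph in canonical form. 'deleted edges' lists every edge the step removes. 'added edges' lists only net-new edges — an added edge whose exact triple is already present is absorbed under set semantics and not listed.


step 1: rule r2; match: 0->12, 1->9, 2->5, 3->18; deleted nodes 18; deleted edges (18,9,hold); added nodes 19; added edges (19,5,hold); result: nodes: 0:s, 2:s, 5:s, 6:s, 9:s, 10:q1, 12:q2, 13:q3, 14:dot, 17:dot, 19:dot edges: (2,13,i); (5,10,i); (9,12,i); (10,2,o); (12,5,o); (13,6,o); (13,9,o); (14,0,hold); (17,2,hold); (19,5,hold)
step 2: rule r1; match: 0->10, 1->5, 2->2, 3->19; deleted nodes 19; deleted edges (19,5,hold); added nodes 20; added edges (20,2,hold); result: nodes: 0:s, 2:s, 5:s, 6:s, 9:s, 10:q1, 12:q2, 13:q3, 14:dot, 17:dot, 20:dot edges: (2,13,i); (5,10,i); (9,12,i); (10,2,o); (12,5,o); (13,6,o); (13,9,o); (14,0,hold); (17,2,hold); (20,2,hold)
final:
nodes: 0:s, 2:s, 5:s, 6:s, 9:s, 10:q1, 12:q2, 13:q3, 14:dot, 17:dot, 20:dot
edges: (2,13,i); (5,10,i); (9,12,i); (10,2,o); (12,5,o); (13,6,o); (13,9,o); (14,0,hold); (17,2,hold); (20,2,hold)


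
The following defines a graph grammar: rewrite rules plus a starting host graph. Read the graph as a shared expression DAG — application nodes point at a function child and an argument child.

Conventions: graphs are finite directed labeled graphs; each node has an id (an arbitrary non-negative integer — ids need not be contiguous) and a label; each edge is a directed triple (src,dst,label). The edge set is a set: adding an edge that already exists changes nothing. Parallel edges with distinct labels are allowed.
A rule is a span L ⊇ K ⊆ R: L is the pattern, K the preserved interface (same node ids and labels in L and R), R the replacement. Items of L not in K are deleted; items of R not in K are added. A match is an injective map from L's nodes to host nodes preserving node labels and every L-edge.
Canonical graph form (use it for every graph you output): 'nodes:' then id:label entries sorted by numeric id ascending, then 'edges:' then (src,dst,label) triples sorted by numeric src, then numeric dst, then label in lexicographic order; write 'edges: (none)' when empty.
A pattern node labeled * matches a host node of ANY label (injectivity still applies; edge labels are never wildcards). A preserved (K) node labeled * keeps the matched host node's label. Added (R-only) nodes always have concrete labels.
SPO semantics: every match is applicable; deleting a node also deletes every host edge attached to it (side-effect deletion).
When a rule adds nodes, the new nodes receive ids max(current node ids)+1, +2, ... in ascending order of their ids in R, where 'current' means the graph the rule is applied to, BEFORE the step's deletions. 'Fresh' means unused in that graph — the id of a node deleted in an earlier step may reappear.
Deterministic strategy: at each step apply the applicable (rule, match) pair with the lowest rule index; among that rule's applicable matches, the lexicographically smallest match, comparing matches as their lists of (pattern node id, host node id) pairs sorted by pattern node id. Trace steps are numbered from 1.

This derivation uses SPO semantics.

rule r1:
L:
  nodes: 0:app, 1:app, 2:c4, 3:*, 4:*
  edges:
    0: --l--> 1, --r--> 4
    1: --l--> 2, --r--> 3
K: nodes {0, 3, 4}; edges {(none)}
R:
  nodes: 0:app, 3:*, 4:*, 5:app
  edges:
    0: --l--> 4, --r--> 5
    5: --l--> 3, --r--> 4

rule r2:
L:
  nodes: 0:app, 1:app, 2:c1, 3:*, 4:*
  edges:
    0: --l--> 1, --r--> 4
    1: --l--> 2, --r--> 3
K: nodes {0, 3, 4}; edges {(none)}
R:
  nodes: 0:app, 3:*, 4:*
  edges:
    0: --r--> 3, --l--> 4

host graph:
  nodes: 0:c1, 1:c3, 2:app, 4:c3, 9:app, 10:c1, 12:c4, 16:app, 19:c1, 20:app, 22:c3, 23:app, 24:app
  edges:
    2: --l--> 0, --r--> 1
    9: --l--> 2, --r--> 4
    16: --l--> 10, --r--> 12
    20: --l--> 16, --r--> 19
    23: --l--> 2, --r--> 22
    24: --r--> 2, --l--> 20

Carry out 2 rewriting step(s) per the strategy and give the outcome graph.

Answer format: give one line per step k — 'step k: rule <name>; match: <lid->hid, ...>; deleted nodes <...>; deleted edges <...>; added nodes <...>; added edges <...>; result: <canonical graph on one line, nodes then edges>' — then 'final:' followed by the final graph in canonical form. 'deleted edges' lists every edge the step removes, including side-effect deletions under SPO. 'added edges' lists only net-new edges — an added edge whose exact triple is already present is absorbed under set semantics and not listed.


step 1: rule r2; match: 0->9, 1->2, 2->0, 3->1, 4->4; deleted nodes 0, 2; deleted edges (2,0,l); (2,1,r); (9,2,l); (9,4,r); (23,2,l); (24,2,r); added nodes (none); added edges (9,1,r); (9,4,l); result: nodes: 1:c3, 4:c3, 9:app, 10:c1, 12:c4, 16:app, 19:c1, 20:app, 22:c3, 23:app, 24:app edges: (9,1,r); (9,4,l); (16,10,l); (16,12,r); (20,16,l); (20,19,r); (23,22,r); (24,20,l)
step 2: rule r2; match: 0->20, 1->16, 2->10, 3->12, 4->19; deleted nodes 10, 16; deleted edges (16,10,l); (16,12,r); (20,16,l); (20,19,r); added nodes (none); added edges (20,12,r); (20,19,l); result: nodes: 1:c3, 4:c3, 9:app, 12:c4, 19:c1, 20:app, 22:c3, 23:app, 24:app edges: (9,1,r); (9,4,l); (20,12,r); (20,19,l); (23,22,r); (24,20,l)
final:
nodes: 1:c3, 4:c3, 9:app, 12:c4, 19:c1, 20:app, 22:c3, 23:app, 24:app
edges: (9,1,r); (9,4,l); (20,12,r); (20,19,l); (23,22,r); (24,20,l)


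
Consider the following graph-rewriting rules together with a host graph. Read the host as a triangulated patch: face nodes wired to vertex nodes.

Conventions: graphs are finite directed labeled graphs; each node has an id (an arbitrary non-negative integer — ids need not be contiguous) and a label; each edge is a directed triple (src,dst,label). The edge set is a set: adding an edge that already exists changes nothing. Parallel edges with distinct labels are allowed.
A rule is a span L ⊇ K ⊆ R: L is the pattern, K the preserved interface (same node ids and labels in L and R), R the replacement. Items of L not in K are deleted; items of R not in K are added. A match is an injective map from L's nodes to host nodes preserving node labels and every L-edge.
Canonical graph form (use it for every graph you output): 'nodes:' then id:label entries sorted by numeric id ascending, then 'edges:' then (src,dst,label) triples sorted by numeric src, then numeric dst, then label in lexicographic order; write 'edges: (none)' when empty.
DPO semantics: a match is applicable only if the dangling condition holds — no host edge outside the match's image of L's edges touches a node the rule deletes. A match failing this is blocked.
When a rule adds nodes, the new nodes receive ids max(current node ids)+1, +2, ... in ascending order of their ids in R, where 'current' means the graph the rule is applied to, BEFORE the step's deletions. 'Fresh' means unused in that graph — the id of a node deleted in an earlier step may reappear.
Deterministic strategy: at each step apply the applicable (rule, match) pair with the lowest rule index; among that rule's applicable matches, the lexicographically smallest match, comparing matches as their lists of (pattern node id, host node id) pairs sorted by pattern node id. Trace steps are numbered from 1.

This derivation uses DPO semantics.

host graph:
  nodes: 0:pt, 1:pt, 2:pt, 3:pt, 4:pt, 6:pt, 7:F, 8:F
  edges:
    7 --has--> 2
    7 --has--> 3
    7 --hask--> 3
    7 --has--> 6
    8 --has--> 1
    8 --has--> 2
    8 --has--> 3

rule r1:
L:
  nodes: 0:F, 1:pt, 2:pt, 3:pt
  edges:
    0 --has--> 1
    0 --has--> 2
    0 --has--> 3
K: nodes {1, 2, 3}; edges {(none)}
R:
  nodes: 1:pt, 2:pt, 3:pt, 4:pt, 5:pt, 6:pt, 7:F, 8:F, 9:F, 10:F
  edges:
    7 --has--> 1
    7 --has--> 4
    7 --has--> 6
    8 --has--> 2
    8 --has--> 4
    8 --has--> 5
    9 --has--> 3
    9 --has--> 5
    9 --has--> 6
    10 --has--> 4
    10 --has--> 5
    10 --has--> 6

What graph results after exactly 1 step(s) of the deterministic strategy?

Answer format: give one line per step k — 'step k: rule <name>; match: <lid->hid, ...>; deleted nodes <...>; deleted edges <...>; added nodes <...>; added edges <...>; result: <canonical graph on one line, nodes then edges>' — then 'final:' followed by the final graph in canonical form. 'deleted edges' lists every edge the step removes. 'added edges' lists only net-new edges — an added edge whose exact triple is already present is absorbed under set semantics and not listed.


step 1: rule r1; match: 0->8, 1->1, 2->2, 3->3; deleted nodes 8; deleted edges (8,1,has); (8,2,has); (8,3,has); added nodes 9, 10, 11, 12, 13, 14, 15; added edges (12,1,has); (12,9,has); (12,11,has); (13,2,has); (13,9,has); (13,10,has); (14,3,has); (14,10,has); (14,11,has); (15,9,has); (15,10,has); (15,11,has); result: nodes: 0:pt, 1:pt, 2:pt, 3:pt, 4:pt, 6:pt, 7:F, 9:pt, 10:pt, 11:pt, 12:F, 13:F, 14:F, 15:F edges: (7,2,has); (7,3,has); (7,3,hask); (7,6,has); (12,1,has); (12,9,has); (12,11,has); (13,2,has); (13,9,has); (13,10,has); (14,3,has); (14,10,has); (14,11,has); (15,9,has); (15,10,has); (15,11,has)
final:
nodes: 0:pt, 1:pt, 2:pt, 3:pt, 4:pt, 6:pt, 7:F, 9:pt, 10:pt, 11:pt, 12:F, 13:F, 14:F, 15:F
edges: (7,2,has); (7,3,has); (7,3,hask); (7,6,has); (12,1,has); (12,9,has); (12,11,has); (13,2,has); (13,9,has); (13,10,has); (14,3,has); (14,10,has); (14,11,has); (15,9,has); (15,10,has); (15,11,has)


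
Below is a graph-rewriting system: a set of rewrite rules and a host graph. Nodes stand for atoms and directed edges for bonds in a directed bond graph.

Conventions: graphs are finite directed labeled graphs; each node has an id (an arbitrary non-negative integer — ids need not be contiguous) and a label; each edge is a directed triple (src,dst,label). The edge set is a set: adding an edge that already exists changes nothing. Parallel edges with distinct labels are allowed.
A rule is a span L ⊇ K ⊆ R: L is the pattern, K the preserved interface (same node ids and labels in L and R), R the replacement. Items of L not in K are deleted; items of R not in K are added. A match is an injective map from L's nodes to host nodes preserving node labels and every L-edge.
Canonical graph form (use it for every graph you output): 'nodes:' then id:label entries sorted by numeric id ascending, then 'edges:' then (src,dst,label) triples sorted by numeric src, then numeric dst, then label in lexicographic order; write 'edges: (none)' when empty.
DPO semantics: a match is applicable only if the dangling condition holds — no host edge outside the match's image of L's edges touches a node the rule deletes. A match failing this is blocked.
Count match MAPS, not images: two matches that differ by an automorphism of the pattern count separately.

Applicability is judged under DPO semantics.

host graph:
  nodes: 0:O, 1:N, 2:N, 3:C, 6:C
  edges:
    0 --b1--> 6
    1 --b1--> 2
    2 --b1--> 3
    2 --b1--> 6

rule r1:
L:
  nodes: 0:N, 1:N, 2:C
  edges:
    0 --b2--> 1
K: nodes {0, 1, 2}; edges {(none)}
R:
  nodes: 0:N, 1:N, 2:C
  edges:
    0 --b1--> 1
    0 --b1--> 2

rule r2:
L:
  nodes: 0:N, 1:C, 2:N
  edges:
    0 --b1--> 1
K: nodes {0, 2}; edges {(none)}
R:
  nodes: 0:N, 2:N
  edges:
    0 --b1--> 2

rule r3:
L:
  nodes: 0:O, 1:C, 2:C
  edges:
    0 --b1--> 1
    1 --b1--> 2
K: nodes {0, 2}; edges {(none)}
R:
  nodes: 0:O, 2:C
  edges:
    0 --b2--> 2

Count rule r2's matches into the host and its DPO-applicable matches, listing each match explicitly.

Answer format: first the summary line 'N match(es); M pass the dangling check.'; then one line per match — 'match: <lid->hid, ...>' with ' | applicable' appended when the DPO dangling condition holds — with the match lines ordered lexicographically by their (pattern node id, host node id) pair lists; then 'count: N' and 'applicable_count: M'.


2 match(es); 1 pass the dangling check.
match: 0->2, 1->3, 2->1 | applicable
match: 0->2, 1->6, 2->1
count: 2
applicable_count: 1


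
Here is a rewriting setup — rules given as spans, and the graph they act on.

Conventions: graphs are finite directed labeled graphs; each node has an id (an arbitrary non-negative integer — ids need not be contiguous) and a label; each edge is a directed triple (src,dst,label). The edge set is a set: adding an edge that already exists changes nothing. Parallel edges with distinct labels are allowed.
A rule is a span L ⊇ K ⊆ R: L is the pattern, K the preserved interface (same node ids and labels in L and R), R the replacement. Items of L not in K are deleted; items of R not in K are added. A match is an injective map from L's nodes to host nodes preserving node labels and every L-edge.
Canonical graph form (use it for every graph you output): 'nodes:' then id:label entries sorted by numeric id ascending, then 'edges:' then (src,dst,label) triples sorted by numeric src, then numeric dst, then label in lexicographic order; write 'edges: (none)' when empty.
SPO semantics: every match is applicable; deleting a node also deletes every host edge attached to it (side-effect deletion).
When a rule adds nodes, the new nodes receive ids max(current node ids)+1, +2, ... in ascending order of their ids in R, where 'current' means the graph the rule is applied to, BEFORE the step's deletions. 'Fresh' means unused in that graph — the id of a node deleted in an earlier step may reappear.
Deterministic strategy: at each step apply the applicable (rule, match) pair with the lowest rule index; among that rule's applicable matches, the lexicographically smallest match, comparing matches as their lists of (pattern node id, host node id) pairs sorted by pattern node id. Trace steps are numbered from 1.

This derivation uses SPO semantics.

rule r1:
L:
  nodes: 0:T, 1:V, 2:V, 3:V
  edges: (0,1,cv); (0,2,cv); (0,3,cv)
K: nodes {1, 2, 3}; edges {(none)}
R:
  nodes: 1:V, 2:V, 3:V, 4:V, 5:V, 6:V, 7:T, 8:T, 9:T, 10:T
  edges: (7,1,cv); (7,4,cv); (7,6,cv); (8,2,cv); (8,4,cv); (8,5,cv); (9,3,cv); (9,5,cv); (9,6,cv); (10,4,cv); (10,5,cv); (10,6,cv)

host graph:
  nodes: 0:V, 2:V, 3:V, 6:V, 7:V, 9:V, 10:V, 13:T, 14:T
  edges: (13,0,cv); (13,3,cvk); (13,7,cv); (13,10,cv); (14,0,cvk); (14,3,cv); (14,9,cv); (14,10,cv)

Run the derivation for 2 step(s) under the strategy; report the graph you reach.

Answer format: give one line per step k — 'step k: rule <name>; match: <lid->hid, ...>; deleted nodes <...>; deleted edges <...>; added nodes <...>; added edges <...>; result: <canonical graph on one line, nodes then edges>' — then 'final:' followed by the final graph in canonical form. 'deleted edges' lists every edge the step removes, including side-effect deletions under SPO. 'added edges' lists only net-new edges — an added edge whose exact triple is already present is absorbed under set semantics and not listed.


step 1: rule r1; match: 0->13, 1->0, 2->7, 3->10; deleted nodes 13; deleted edges (13,0,cv); (13,3,cvk); (13,7,cv); (13,10,cv); added nodes 15, 16, 17, 18, 19, 20, 21; added edges (18,0,cv); (18,15,cv); (18,17,cv); (19,7,cv); (19,15,cv); (19,16,cv); (20,10,cv); (20,16,cv); (20,17,cv); (21,15,cv); (21,16,cv); (21,17,cv); result: nodes: 0:V, 2:V, 3:V, 6:V, 7:V, 9:V, 10:V, 14:T, 15:V, 16:V, 17:V, 18:T, 19:T, 20:T, 21:T edges: (14,0,cvk); (14,3,cv); (14,9,cv); (14,10,cv); (18,0,cv); (18,15,cv); (18,17,cv); (19,7,cv); (19,15,cv); (19,16,cv); (20,10,cv); (20,16,cv); (20,17,cv); (21,15,cv); (21,16,cv); (21,17,cv)
step 2: rule r1; match: 0->14, 1->3, 2->9, 3->10; deleted nodes 14; deleted edges (14,0,cvk); (14,3,cv); (14,9,cv); (14,10,cv); added nodes 22, 23, 24, 25, 26, 27, 28; added edges (25,3,cv); (25,22,cv); (25,24,cv); (26,9,cv); (26,22,cv); (26,23,cv); (27,10,cv); (27,23,cv); (27,24,cv); (28,22,cv); (28,23,cv); (28,24,cv); result: nodes: 0:V, 2:V, 3:V, 6:V, 7:V, 9:V, 10:V, 15:V, 16:V, 17:V, 18:T, 19:T, 20:T, 21:T, 22:V, 23:V, 24:V, 25:T, 26:T, 27:T, 28:T edges: (18,0,cv); (18,15,cv); (18,17,cv); (19,7,cv); (19,15,cv); (19,16,cv); (20,10,cv); (20,16,cv); (20,17,cv); (21,15,cv); (21,16,cv); (21,17,cv); (25,3,cv); (25,22,cv); (25,24,cv); (26,9,cv); (26,22,cv); (26,23,cv); (27,10,cv); (27,23,cv); (27,24,cv); (28,22,cv); (28,23,cv); (28,24,cv)
final:
nodes: 0:V, 2:V, 3:V, 6:V, 7:V, 9:V, 10:V, 15:V, 16:V, 17:V, 18:T, 19:T, 20:T, 21:T, 22:V, 23:V, 24:V, 25:T, 26:T, 27:T, 28:T
edges: (18,0,cv); (18,15,cv); (18,17,cv); (19,7,cv); (19,15,cv); (19,16,cv); (20,10,cv); (20,16,cv); (20,17,cv); (21,15,cv); (21,16,cv); (21,17,cv); (25,3,cv); (25,22,cv); (25,24,cv); (26,9,cv); (26,22,cv); (26,23,cv); (27,10,cv); (27,23,cv); (27,24,cv); (28,22,cv); (28,23,cv); (28,24,cv)


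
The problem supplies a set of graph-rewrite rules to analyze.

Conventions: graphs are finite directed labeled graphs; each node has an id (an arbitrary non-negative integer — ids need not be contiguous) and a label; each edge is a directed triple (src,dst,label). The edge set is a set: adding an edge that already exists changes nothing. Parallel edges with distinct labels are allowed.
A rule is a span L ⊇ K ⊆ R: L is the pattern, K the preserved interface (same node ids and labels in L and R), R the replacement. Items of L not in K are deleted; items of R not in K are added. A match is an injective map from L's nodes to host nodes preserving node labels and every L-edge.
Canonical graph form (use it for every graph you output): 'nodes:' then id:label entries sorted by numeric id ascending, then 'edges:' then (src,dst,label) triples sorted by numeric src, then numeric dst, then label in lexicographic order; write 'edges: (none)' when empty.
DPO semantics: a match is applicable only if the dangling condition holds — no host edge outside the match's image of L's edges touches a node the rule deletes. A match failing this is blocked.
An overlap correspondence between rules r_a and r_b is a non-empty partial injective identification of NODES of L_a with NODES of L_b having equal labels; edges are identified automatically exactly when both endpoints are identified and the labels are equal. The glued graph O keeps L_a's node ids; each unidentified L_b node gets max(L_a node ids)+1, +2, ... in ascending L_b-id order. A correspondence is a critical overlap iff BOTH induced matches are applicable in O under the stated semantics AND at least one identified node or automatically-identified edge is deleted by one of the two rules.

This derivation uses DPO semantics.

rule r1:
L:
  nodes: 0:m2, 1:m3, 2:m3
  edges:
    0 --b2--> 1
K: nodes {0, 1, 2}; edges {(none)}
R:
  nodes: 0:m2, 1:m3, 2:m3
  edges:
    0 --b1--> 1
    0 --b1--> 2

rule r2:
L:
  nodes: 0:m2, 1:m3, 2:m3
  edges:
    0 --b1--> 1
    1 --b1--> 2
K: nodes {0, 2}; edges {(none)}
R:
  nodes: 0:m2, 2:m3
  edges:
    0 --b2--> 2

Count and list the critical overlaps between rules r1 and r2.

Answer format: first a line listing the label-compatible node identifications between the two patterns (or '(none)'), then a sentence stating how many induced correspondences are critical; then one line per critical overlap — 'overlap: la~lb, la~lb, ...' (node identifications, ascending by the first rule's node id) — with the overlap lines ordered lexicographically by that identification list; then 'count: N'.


label-compatible node identifications between L(r1) and L(r2): 0~0, 1~1, 1~2, 2~1, 2~2
4 of the induced correspondences are critical overlaps of r1 and r2.
overlap: 0~0, 1~2, 2~1
overlap: 0~0, 2~1
overlap: 1~2, 2~1
overlap: 2~1
count: 4


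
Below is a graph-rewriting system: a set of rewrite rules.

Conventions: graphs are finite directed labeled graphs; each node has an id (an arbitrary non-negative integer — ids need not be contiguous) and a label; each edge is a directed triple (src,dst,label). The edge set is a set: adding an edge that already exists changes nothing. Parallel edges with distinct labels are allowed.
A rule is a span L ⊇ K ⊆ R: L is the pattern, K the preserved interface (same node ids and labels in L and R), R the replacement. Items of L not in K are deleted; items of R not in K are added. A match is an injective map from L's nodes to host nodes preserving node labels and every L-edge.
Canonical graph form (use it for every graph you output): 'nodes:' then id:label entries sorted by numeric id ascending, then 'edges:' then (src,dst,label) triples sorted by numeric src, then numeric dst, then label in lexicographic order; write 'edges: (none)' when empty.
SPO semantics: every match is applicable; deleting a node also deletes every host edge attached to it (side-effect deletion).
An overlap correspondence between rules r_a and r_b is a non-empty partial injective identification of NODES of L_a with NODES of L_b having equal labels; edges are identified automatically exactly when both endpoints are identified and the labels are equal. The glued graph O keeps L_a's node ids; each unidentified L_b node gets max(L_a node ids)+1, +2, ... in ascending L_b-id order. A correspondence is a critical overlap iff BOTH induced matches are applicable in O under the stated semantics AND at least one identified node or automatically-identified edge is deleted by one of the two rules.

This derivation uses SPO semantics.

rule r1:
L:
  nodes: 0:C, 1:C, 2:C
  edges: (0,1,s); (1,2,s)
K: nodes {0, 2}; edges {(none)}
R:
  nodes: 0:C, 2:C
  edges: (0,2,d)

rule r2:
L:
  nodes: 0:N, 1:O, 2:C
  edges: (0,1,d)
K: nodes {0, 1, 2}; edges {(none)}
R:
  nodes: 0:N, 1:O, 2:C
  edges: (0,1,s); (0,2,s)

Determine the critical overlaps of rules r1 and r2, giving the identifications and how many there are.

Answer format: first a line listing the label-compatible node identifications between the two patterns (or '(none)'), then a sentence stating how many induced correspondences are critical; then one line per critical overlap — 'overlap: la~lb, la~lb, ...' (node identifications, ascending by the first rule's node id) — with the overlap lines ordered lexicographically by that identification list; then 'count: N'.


label-compatible node identifications between L(r1) and L(r2): 0~2, 1~2, 2~2
1 of the induced correspondences is a critical overlap of r1 and r2.
overlap: 1~2
count: 1


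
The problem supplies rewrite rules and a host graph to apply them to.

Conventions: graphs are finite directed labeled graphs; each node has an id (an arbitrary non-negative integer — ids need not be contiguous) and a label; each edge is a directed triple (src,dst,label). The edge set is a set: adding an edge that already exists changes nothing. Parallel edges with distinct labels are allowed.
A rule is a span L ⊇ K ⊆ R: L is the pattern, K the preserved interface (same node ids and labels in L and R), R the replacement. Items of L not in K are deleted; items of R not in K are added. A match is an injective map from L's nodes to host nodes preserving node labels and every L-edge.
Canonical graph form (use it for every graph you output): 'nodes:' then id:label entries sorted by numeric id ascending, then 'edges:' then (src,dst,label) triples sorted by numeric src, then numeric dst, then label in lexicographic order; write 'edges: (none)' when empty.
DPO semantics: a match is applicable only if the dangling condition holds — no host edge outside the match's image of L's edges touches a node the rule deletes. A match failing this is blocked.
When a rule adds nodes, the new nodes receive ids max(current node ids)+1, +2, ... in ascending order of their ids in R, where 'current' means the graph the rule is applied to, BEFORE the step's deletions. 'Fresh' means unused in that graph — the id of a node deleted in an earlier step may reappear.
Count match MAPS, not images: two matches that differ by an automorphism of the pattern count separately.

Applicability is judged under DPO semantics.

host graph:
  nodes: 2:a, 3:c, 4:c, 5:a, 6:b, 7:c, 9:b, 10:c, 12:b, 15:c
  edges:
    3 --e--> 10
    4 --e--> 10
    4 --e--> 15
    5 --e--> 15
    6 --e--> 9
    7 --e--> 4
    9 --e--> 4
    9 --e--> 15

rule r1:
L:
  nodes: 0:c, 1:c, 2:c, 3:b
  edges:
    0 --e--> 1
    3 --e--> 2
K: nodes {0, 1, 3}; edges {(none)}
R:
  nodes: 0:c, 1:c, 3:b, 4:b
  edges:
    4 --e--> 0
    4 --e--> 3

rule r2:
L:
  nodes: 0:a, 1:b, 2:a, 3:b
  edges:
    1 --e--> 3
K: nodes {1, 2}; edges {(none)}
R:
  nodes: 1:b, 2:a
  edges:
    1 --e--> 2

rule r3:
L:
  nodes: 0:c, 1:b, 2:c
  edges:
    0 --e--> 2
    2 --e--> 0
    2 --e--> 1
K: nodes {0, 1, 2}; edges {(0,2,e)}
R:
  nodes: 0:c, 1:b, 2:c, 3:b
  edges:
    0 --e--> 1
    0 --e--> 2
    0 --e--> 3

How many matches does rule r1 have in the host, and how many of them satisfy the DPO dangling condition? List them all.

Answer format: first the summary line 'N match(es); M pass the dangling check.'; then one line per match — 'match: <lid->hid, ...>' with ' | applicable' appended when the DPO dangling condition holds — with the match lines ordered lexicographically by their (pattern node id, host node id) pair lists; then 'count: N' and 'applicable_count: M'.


4 match(es); 0 pass the dangling check.
match: 0->3, 1->10, 2->4, 3->9
match: 0->3, 1->10, 2->15, 3->9
match: 0->4, 1->10, 2->15, 3->9
match: 0->7, 1->4, 2->15, 3->9
count: 4
applicable_count: 0


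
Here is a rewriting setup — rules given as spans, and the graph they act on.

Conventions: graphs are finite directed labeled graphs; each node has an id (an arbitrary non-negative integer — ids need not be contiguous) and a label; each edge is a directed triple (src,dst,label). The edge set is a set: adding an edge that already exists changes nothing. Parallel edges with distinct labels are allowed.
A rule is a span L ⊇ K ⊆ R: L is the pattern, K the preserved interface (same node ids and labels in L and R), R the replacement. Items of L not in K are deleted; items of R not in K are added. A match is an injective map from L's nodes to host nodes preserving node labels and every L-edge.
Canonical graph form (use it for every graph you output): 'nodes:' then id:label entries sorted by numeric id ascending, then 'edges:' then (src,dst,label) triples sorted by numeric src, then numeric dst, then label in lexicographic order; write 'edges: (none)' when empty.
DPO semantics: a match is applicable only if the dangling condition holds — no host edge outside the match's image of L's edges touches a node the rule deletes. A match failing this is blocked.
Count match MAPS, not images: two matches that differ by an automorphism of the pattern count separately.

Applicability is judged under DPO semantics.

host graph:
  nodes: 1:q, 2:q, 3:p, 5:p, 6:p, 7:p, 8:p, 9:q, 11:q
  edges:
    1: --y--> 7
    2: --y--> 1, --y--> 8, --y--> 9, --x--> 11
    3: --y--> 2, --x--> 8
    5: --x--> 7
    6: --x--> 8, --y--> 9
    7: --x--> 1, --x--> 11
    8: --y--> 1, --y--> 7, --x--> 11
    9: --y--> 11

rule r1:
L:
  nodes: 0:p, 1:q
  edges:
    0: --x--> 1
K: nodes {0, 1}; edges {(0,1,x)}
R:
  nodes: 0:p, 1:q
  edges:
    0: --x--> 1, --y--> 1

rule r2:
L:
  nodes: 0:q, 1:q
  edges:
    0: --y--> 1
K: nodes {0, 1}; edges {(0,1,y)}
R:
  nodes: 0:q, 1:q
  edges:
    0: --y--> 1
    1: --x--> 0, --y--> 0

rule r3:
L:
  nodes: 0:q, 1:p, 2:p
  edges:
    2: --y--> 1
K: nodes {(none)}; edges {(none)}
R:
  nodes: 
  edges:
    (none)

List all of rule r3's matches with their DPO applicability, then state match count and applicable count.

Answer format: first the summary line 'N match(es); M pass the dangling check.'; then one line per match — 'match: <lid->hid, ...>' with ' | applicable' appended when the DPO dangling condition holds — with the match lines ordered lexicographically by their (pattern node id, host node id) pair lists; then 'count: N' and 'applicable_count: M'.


4 match(es); 0 pass the dangling check.
match: 0->1, 1->7, 2->8
match: 0->2, 1->7, 2->8
match: 0->9, 1->7, 2->8
match: 0->11, 1->7, 2->8
count: 4
applicable_count: 0
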